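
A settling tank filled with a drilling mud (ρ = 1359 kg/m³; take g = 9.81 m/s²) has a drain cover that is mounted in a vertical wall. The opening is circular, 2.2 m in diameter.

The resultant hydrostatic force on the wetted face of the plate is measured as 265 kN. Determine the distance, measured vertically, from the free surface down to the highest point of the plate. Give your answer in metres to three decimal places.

d_top ≈ 4.129 m

γ = ρg = 1359 × 9.81 / 1000 = 13.33179 kN/m³.
A = π(1.1)² = 3.80133 m².
From F = γ·h_c·A, the centroid depth is h_c = 265/(13.33179 × 3.80133) = 5.22904 m.
The centroid is at the centre, 1.1 m below the top of the plate, so the highest point sits at h_top = 5.22904 − 1.1 = 4.12904 m below the surface.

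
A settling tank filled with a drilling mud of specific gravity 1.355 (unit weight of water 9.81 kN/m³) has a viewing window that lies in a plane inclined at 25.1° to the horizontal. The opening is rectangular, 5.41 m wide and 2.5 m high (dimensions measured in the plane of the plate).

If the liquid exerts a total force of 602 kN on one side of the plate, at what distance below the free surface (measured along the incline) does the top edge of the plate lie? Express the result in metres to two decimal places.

γ = 1.355 × 9.81 = 13.29255 kN/m³.
A = 5.41 × 2.5 = 13.525 m².
From F = γ·h_c·A, the centroid depth is h_c = 602/(13.29255 × 13.525) = 3.3485 m.
Let θ = 25.1° be the plate's angle to the horizontal; measure y along the incline from where the plane meets the free surface. Vertical depth h = y·sinθ with sinθ = 0.424199.
Along the incline, y_c = h_c/sinθ = 3.3485/0.424199 = 7.8937 m.
The centroid lies 2.5/2 = 1.25 m below the top edge, so the top edge sits at y_top = 7.8937 − 1.25 = 6.6437 m along the incline.

y_top ≈ 6.64 m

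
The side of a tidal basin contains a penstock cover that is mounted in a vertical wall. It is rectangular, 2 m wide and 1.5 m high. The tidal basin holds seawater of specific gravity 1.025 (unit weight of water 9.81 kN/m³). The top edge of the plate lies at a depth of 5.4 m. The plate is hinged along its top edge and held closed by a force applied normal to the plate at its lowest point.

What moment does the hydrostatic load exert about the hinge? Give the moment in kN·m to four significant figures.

γ = 1.025 × 9.81 = 10.05525 kN/m³.
The centroid lies 1.5/2 = 0.75 m below the top edge, so the centroid depth is h_c = 5.4 + 0.75 = 6.15 m.
A = 2 × 1.5 = 3 m².
Resultant F = γ·h_c·A = 10.05525 × 6.15 × 3 = 185.519 kN.
I_c = b·h³/12 = 2 × 1.5³/12 = 0.5625 m⁴.
Centre of pressure: y_p = y_c + I_c/(y_c·A) = 6.15 + 0.5625/(6.15 × 3) = 6.15 + 0.0304878 = 6.18049 m along the plane.
The resultant acts 0.75 + 0.0304878 = 0.780488 m (along the plate) below the hinge at the top edge, so the moment about the hinge is M = F × 0.780488 = 185.519 × 0.780488 = 144.795 kN·m.

M ≈ 144.8 kN·m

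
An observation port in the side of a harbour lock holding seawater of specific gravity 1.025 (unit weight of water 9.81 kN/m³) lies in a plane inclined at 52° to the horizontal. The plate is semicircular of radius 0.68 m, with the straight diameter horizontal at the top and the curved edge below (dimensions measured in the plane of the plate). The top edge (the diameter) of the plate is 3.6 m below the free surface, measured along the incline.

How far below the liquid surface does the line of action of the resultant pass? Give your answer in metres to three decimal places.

γ = 1.025 × 9.81 = 10.05525 kN/m³.
Let θ = 52° be the plate's angle to the horizontal; measure y along the incline from where the plane meets the free surface. Vertical depth h = y·sinθ with sinθ = 0.788011.
The centroid of a semicircle lies 4r/(3π) = 0.288601 m from the diameter, here below the top edge, so y_c = 3.6 + 0.288601 = 3.8886 m and h_c = 3.8886 × 0.788011 = 3.06426 m.
A = πr²/2 = π × 0.68²/2 = 0.726336 m².
Resultant F = γ·h_c·A = 10.05525 × 3.06426 × 0.726336 = 22.3798 kN.
I_c = (π/8 − 8/(9π))·r⁴ = 0.109757 × 0.68⁴ = 0.0234676 m⁴.
Centre of pressure: y_p = y_c + I_c/(y_c·A) = 3.8886 + 0.0234676/(3.8886 × 0.726336) = 3.8886 + 0.00830879 = 3.89691 m along the plane.
Vertically, h_p = y_p·sinθ = 3.89691 × 0.788011 = 3.07081 m.

h_p = 3.071 m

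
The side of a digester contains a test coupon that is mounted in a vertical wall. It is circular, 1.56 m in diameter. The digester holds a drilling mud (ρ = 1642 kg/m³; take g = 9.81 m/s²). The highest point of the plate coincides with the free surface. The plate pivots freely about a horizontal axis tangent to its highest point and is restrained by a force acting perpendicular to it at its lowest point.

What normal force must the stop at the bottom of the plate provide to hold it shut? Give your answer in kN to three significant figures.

P ≈ 15.0 kN

γ = ρg = 1642 × 9.81 / 1000 = 16.10802 kN/m³.
The centroid is at the centre, 0.78 m below the top of the plate, so the centroid depth is h_c = 0.78 m.
A = π(0.78)² = 1.91134 m².
Resultant F = γ·h_c·A = 16.10802 × 0.78 × 1.91134 = 24.0146 kN.
I_c = πr⁴/4 = π × 0.78⁴/4 = 0.290716 m⁴.
Centre of pressure: y_p = y_c + I_c/(y_c·A) = 0.78 + 0.290716/(0.78 × 1.91134) = 0.78 + 0.195001 = 0.975001 m along the plane.
The resultant acts 0.78 + 0.195001 = 0.975001 m (along the plate) below the hinge at the top edge, so the moment about the hinge is M = F × 0.975001 = 24.0146 × 0.975001 = 23.4143 kN·m.
A normal force at the bottom, 1.56 m from the hinge, must supply this moment: P = 23.4143/1.56 = 15.0092 kN.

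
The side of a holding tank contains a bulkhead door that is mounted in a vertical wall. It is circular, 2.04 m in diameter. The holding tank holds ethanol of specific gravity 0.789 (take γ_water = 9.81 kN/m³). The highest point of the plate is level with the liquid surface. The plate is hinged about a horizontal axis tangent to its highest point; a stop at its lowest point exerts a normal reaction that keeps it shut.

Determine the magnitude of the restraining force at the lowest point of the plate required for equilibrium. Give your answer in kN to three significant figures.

P ≈ 16.1 kN

γ = 0.789 × 9.81 = 7.74009 kN/m³.
The centroid is at the centre, 1.02 m below the top of the plate, so the centroid depth is h_c = 1.02 m.
A = π(1.02)² = 3.26851 m².
Resultant F = γ·h_c·A = 7.74009 × 1.02 × 3.26851 = 25.8045 kN.
I_c = πr⁴/4 = π × 1.02⁴/4 = 0.85014 m⁴.
Centre of pressure: y_p = y_c + I_c/(y_c·A) = 1.02 + 0.85014/(1.02 × 3.26851) = 1.02 + 0.255 = 1.275 m along the plane.
The resultant acts 1.02 + 0.255 = 1.275 m (along the plate) below the hinge at the top edge, so the moment about the hinge is M = F × 1.275 = 25.8045 × 1.275 = 32.9007 kN·m.
A normal force at the bottom, 2.04 m from the hinge, must supply this moment: P = 32.9007/2.04 = 16.1278 kN.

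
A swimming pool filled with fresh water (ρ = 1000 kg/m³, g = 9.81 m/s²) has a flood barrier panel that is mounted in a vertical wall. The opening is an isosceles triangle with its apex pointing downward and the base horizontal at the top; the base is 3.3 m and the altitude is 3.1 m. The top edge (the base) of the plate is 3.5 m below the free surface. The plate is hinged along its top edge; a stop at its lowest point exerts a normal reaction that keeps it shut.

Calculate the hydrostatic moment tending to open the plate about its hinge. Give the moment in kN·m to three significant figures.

γ = ρg = 1000 × 9.81 = 9810 N/m³ = 9.81 kN/m³.
With the apex down, the centroid sits h/3 = 3.1/3 = 1.03333 m below the base (the top edge), so the centroid depth is h_c = 3.5 + 1.03333 = 4.53333 m.
A = ½ × 3.3 × 3.1 = 5.115 m².
Resultant F = γ·h_c·A = 9.81 × 4.53333 × 5.115 = 227.474 kN.
I_c = b·h³/36 = 3.3 × 3.1³/36 = 2.73084 m⁴.
Centre of pressure: y_p = y_c + I_c/(y_c·A) = 4.53333 + 2.73084/(4.53333 × 5.115) = 4.53333 + 0.11777 = 4.6511 m along the plane.
The resultant acts 1.03333 + 0.11777 = 1.1511 m (along the plate) below the hinge at the top edge, so the moment about the hinge is M = F × 1.1511 = 227.474 × 1.1511 = 261.845 kN·m.

M ≈ 262 kN·m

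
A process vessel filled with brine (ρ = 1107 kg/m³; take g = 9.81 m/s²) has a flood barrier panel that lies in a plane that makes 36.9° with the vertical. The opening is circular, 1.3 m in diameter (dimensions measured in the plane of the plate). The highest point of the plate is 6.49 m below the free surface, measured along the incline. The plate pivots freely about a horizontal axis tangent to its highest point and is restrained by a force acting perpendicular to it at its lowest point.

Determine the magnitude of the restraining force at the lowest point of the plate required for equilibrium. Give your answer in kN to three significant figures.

γ = ρg = 1107 × 9.81 / 1000 = 10.85967 kN/m³.
The plate makes 36.9° with the vertical, i.e. θ = 90° − 36.9° = 53.1° to the horizontal. Measuring y along the incline from the free-surface line, vertical depth h = y·sinθ with sinθ = 0.799685.
The centroid is at the centre, 0.65 m below the top of the plate, so y_c = 6.49 + 0.65 = 7.14 m and h_c = 7.14 × 0.799685 = 5.70975 m.
A = π(0.65)² = 1.32732 m².
Resultant F = γ·h_c·A = 10.85967 × 5.70975 × 1.32732 = 82.3018 kN.
I_c = πr⁴/4 = π × 0.65⁴/4 = 0.140198 m⁴.
Centre of pressure: y_p = y_c + I_c/(y_c·A) = 7.14 + 0.140198/(7.14 × 1.32732) = 7.14 + 0.0147934 = 7.15479 m along the plane.
The resultant acts 0.65 + 0.0147934 = 0.664793 m (along the plate) below the hinge at the top edge, so the moment about the hinge is M = F × 0.664793 = 82.3018 × 0.664793 = 54.7137 kN·m.
A normal force at the bottom, 1.3 m from the hinge, must supply this moment: P = 54.7137/1.3 = 42.0875 kN.

P ≈ 42.1 kN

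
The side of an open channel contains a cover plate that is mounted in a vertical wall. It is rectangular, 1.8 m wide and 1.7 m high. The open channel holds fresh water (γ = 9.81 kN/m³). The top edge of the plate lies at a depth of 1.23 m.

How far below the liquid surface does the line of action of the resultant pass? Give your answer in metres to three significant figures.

h_p = 2.20 m

γ = 9.81 kN/m³.
The centroid lies 1.7/2 = 0.85 m below the top edge, so the centroid depth is h_c = 1.23 + 0.85 = 2.08 m.
A = 1.8 × 1.7 = 3.06 m².
Resultant F = γ·h_c·A = 9.81 × 2.08 × 3.06 = 62.4387 kN.
I_c = b·h³/12 = 1.8 × 1.7³/12 = 0.73695 m⁴.
Centre of pressure: y_p = y_c + I_c/(y_c·A) = 2.08 + 0.73695/(2.08 × 3.06) = 2.08 + 0.115785 = 2.19578 m along the plane.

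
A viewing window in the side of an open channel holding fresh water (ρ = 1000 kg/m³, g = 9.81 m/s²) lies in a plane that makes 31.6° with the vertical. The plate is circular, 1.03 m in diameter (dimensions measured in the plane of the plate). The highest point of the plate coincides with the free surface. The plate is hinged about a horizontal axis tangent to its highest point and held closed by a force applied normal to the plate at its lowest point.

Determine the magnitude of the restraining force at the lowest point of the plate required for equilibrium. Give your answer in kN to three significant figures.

P ≈ 2.24 kN

γ = ρg = 1000 × 9.81 = 9810 N/m³ = 9.81 kN/m³.
The plate makes 31.6° with the vertical, i.e. θ = 90° − 31.6° = 58.4° to the horizontal. Measuring y along the incline from the free-surface line, vertical depth h = y·sinθ with sinθ = 0.851727.
The centroid is at the centre, 0.515 m below the top of the plate, so y_c = 0.515 m and h_c = 0.515 × 0.851727 = 0.438639 m.
A = π(0.515)² = 0.833229 m².
Resultant F = γ·h_c·A = 9.81 × 0.438639 × 0.833229 = 3.58542 kN.
I_c = πr⁴/4 = π × 0.515⁴/4 = 0.0552483 m⁴.
Centre of pressure: y_p = y_c + I_c/(y_c·A) = 0.515 + 0.0552483/(0.515 × 0.833229) = 0.515 + 0.12875 = 0.64375 m along the plane.
The resultant acts 0.515 + 0.12875 = 0.64375 m (along the plate) below the hinge at the top edge, so the moment about the hinge is M = F × 0.64375 = 3.58542 × 0.64375 = 2.30811 kN·m.
A normal force at the bottom, 1.03 m from the hinge, must supply this moment: P = 2.30811/1.03 = 2.24088 kN.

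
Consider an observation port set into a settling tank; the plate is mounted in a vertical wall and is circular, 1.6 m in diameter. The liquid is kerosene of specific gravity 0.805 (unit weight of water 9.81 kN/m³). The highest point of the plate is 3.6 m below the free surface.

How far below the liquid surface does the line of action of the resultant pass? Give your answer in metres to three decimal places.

γ = 0.805 × 9.81 = 7.89705 kN/m³.
The centroid is at the centre, 0.8 m below the top of the plate, so the centroid depth is h_c = 3.6 + 0.8 = 4.4 m.
A = π(0.8)² = 2.01062 m².
Resultant F = γ·h_c·A = 7.89705 × 4.4 × 2.01062 = 69.8631 kN.
I_c = πr⁴/4 = π × 0.8⁴/4 = 0.321699 m⁴.
Centre of pressure: y_p = y_c + I_c/(y_c·A) = 4.4 + 0.321699/(4.4 × 2.01062) = 4.4 + 0.0363636 = 4.43636 m along the plane.

h_p = 4.436 m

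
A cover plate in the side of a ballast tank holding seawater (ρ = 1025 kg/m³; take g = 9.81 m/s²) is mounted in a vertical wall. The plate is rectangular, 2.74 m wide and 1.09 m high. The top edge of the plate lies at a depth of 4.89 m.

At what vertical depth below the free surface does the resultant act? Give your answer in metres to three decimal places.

h_p = 5.453 m

γ = ρg = 1025 × 9.81 / 1000 = 10.05525 kN/m³.
The centroid lies 1.09/2 = 0.545 m below the top edge, so the centroid depth is h_c = 4.89 + 0.545 = 5.435 m.
A = 2.74 × 1.09 = 2.9866 m².
Resultant F = γ·h_c·A = 10.05525 × 5.435 × 2.9866 = 163.219 kN.
I_c = b·h³/12 = 2.74 × 1.09³/12 = 0.295698 m⁴.
Centre of pressure: y_p = y_c + I_c/(y_c·A) = 5.435 + 0.295698/(5.435 × 2.9866) = 5.435 + 0.0182168 = 5.45322 m along the plane.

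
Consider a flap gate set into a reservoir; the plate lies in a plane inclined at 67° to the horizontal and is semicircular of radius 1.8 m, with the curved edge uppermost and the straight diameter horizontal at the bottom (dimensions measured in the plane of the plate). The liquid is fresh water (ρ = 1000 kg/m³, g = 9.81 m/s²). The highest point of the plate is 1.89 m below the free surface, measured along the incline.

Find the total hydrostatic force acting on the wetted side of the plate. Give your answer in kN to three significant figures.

F ≈ 134 kN

γ = ρg = 1000 × 9.81 = 9810 N/m³ = 9.81 kN/m³.
Let θ = 67° be the plate's angle to the horizontal; measure y along the incline from where the plane meets the free surface. Vertical depth h = y·sinθ with sinθ = 0.920505.
The centroid lies 4r/(3π) = 0.763944 m above the diameter, so r − 4r/(3π) = 1.8 − 0.763944 = 1.03606 m below the topmost point, so y_c = 1.89 + 1.03606 = 2.92606 m and h_c = 2.92606 × 0.920505 = 2.69345 m.
A = πr²/2 = π × 1.8²/2 = 5.08938 m².
Resultant F = γ·h_c·A = 9.81 × 2.69345 × 5.08938 = 134.475 kN.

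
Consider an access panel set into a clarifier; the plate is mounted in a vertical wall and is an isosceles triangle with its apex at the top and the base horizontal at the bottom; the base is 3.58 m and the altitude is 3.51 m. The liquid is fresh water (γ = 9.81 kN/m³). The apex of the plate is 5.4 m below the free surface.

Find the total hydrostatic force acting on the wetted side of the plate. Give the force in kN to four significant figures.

γ = 9.81 kN/m³.
With the apex up, the centroid sits 2h/3 = 2 × 3.51/3 = 2.34 m below the apex, so the centroid depth is h_c = 5.4 + 2.34 = 7.74 m.
A = ½ × 3.58 × 3.51 = 6.2829 m².
Resultant F = γ·h_c·A = 9.81 × 7.74 × 6.2829 = 477.057 kN.

F ≈ 477.1 kN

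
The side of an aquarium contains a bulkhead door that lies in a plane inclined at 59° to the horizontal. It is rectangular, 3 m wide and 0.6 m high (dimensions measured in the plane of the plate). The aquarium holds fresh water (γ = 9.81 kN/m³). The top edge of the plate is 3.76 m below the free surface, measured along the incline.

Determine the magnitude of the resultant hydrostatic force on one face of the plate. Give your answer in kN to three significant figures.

F ≈ 61.5 kN

γ = 9.81 kN/m³.
Let θ = 59° be the plate's angle to the horizontal; measure y along the incline from where the plane meets the free surface. Vertical depth h = y·sinθ with sinθ = 0.857167.
The centroid lies 0.6/2 = 0.3 m below the top edge, so y_c = 3.76 + 0.3 = 4.06 m and h_c = 4.06 × 0.857167 = 3.4801 m.
A = 3 × 0.6 = 1.8 m².
Resultant F = γ·h_c·A = 9.81 × 3.4801 × 1.8 = 61.4516 kN.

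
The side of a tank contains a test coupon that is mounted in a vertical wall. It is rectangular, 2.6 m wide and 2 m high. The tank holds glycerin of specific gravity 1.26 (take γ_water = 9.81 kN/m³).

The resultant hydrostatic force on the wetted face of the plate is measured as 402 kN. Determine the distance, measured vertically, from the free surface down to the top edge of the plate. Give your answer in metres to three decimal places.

d_top ≈ 5.254 m

γ = 1.26 × 9.81 = 12.3606 kN/m³.
A = 2.6 × 2 = 5.2 m².
From F = γ·h_c·A, the centroid depth is h_c = 402/(12.3606 × 5.2) = 6.25436 m.
The centroid lies 2/2 = 1 m below the top edge, so the top edge sits at h_top = 6.25436 − 1 = 5.25436 m below the surface.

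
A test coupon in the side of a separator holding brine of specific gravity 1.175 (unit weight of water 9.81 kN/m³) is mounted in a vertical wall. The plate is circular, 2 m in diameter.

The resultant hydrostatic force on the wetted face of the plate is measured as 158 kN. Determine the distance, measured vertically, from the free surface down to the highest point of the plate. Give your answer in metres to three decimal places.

γ = 1.175 × 9.81 = 11.52675 kN/m³.
A = π(1)² = 3.14159 m².
From F = γ·h_c·A, the centroid depth is h_c = 158/(11.52675 × 3.14159) = 4.36316 m.
The centroid is at the centre, 1 m below the top of the plate, so the highest point sits at h_top = 4.36316 − 1 = 3.36316 m below the surface.

d_top ≈ 3.363 m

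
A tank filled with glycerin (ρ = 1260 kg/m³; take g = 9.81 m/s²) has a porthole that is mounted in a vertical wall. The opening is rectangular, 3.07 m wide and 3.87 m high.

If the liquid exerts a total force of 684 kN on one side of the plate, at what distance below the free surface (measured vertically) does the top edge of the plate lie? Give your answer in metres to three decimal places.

γ = ρg = 1260 × 9.81 / 1000 = 12.3606 kN/m³.
A = 3.07 × 3.87 = 11.8809 m².
From F = γ·h_c·A, the centroid depth is h_c = 684/(12.3606 × 11.8809) = 4.65765 m.
The centroid lies 3.87/2 = 1.935 m below the top edge, so the top edge sits at h_top = 4.65765 − 1.935 = 2.72265 m below the surface.

d_top ≈ 2.723 m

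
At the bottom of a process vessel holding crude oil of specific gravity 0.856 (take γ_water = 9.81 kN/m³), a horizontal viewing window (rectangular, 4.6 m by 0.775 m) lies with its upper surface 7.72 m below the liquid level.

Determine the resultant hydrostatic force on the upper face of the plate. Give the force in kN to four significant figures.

F ≈ 231.1 kN

γ = 0.856 × 9.81 = 8.39736 kN/m³.
The plate is horizontal, so pressure is uniform at p = γ·h = 8.39736 × 7.72 = 64.8276 kN/m².
A = 4.6 × 0.775 = 3.565 m².
F = p·A = 64.8276 × 3.565 = 231.11 kN.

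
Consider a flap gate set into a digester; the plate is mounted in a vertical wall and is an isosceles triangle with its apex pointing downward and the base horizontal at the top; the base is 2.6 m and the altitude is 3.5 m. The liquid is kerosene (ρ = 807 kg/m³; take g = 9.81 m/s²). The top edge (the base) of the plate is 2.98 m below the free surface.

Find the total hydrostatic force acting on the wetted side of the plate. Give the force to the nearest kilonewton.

F ≈ 149 kN

γ = ρg = 807 × 9.81 / 1000 = 7.91667 kN/m³.
With the apex down, the centroid sits h/3 = 3.5/3 = 1.16667 m below the base (the top edge), so the centroid depth is h_c = 2.98 + 1.16667 = 4.14667 m.
A = ½ × 2.6 × 3.5 = 4.55 m².
Resultant F = γ·h_c·A = 7.91667 × 4.14667 × 4.55 = 149.367 kN.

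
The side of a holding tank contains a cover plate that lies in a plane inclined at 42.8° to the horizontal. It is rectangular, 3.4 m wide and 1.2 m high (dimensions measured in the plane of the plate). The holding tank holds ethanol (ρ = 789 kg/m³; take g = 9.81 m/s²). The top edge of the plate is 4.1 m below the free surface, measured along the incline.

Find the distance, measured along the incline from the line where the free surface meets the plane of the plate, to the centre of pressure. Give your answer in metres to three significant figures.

y_p = 4.73 m

γ = ρg = 789 × 9.81 / 1000 = 7.74009 kN/m³.
Let θ = 42.8° be the plate's angle to the horizontal; measure y along the incline from where the plane meets the free surface. Vertical depth h = y·sinθ with sinθ = 0.679441.
The centroid lies 1.2/2 = 0.6 m below the top edge, so y_c = 4.1 + 0.6 = 4.7 m and h_c = 4.7 × 0.679441 = 3.19337 m.
A = 3.4 × 1.2 = 4.08 m².
Resultant F = γ·h_c·A = 7.74009 × 3.19337 × 4.08 = 100.845 kN.
I_c = b·h³/12 = 3.4 × 1.2³/12 = 0.4896 m⁴.
Centre of pressure: y_p = y_c + I_c/(y_c·A) = 4.7 + 0.4896/(4.7 × 4.08) = 4.7 + 0.0255319 = 4.72553 m along the plane.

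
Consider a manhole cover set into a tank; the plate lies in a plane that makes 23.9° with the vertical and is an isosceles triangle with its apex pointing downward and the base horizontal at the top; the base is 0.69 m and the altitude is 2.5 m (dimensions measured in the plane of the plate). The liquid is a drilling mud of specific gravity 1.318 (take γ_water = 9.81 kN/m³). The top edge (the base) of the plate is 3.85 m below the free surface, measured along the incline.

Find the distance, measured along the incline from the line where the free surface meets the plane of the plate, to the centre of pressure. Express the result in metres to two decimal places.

y_p = 4.76 m

γ = 1.318 × 9.81 = 12.92958 kN/m³.
The plate makes 23.9° with the vertical, i.e. θ = 90° − 23.9° = 66.1° to the horizontal. Measuring y along the incline from the free-surface line, vertical depth h = y·sinθ with sinθ = 0.914254.
With the apex down, the centroid sits h/3 = 2.5/3 = 0.833333 m below the base (the top edge), so y_c = 3.85 + 0.833333 = 4.68333 m and h_c = 4.68333 × 0.914254 = 4.28175 m.
A = ½ × 0.69 × 2.5 = 0.8625 m².
Resultant F = γ·h_c·A = 12.92958 × 4.28175 × 0.8625 = 47.7491 kN.
I_c = b·h³/36 = 0.69 × 2.5³/36 = 0.299479 m⁴.
Centre of pressure: y_p = y_c + I_c/(y_c·A) = 4.68333 + 0.299479/(4.68333 × 0.8625) = 4.68333 + 0.07414 = 4.75747 m along the plane.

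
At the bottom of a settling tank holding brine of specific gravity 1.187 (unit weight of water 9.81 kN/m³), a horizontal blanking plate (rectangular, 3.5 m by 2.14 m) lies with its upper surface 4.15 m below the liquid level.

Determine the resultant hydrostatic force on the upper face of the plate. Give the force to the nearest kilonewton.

γ = 1.187 × 9.81 = 11.64447 kN/m³.
The plate is horizontal, so pressure is uniform at p = γ·h = 11.64447 × 4.15 = 48.3246 kN/m².
A = 3.5 × 2.14 = 7.49 m².
F = p·A = 48.3246 × 7.49 = 361.951 kN.

F ≈ 362 kN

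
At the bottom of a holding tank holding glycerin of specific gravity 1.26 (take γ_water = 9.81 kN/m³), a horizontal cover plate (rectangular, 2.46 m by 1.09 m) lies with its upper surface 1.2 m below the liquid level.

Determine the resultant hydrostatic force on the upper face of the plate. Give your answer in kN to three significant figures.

γ = 1.26 × 9.81 = 12.3606 kN/m³.
The plate is horizontal, so pressure is uniform at p = γ·h = 12.3606 × 1.2 = 14.8327 kN/m².
A = 2.46 × 1.09 = 2.6814 m².
F = p·A = 14.8327 × 2.6814 = 39.7724 kN.

F ≈ 39.8 kN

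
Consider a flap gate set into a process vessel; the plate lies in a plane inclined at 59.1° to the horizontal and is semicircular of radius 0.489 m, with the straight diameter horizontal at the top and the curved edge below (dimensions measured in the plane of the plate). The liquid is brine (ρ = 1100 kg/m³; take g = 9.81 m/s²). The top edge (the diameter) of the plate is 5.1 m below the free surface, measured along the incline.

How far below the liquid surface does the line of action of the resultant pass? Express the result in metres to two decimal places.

γ = ρg = 1100 × 9.81 / 1000 = 10.791 kN/m³.
Let θ = 59.1° be the plate's angle to the horizontal; measure y along the incline from where the plane meets the free surface. Vertical depth h = y·sinθ with sinθ = 0.858065.
The centroid of a semicircle lies 4r/(3π) = 0.207538 m from the diameter, here below the top edge, so y_c = 5.1 + 0.207538 = 5.30754 m and h_c = 5.30754 × 0.858065 = 4.55421 m.
A = πr²/2 = π × 0.489²/2 = 0.37561 m².
Resultant F = γ·h_c·A = 10.791 × 4.55421 × 0.37561 = 18.4592 kN.
I_c = (π/8 − 8/(9π))·r⁴ = 0.109757 × 0.489⁴ = 0.00627578 m⁴.
Centre of pressure: y_p = y_c + I_c/(y_c·A) = 5.30754 + 0.00627578/(5.30754 × 0.37561) = 5.30754 + 0.00314802 = 5.31069 m along the plane.
Vertically, h_p = y_p·sinθ = 5.31069 × 0.858065 = 4.55692 m.

h_p = 4.56 m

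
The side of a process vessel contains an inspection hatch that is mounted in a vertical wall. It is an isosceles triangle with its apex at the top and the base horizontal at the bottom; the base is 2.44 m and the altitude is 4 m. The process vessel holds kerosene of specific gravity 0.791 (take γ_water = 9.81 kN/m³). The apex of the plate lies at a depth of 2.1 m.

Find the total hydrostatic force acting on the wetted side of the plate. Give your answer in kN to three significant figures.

F ≈ 181 kN

γ = 0.791 × 9.81 = 7.75971 kN/m³.
With the apex up, the centroid sits 2h/3 = 2 × 4/3 = 2.66667 m below the apex, so the centroid depth is h_c = 2.1 + 2.66667 = 4.76667 m.
A = ½ × 2.44 × 4 = 4.88 m².
Resultant F = γ·h_c·A = 7.75971 × 4.76667 × 4.88 = 180.501 kN.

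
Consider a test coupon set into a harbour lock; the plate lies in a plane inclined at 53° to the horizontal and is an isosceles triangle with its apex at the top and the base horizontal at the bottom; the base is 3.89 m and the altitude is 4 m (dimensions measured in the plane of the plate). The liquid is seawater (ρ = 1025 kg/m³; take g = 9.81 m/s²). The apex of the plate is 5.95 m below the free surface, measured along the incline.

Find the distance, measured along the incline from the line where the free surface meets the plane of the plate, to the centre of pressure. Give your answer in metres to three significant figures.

y_p = 8.72 m

γ = ρg = 1025 × 9.81 / 1000 = 10.05525 kN/m³.
Let θ = 53° be the plate's angle to the horizontal; measure y along the incline from where the plane meets the free surface. Vertical depth h = y·sinθ with sinθ = 0.798636.
With the apex up, the centroid sits 2h/3 = 2 × 4/3 = 2.66667 m below the apex, so y_c = 5.95 + 2.66667 = 8.61667 m and h_c = 8.61667 × 0.798636 = 6.88158 m.
A = ½ × 3.89 × 4 = 7.78 m².
Resultant F = γ·h_c·A = 10.05525 × 6.88158 × 7.78 = 538.345 kN.
I_c = b·h³/36 = 3.89 × 4³/36 = 6.91556 m⁴.
Centre of pressure: y_p = y_c + I_c/(y_c·A) = 8.61667 + 6.91556/(8.61667 × 7.78) = 8.61667 + 0.103159 = 8.71983 m along the plane.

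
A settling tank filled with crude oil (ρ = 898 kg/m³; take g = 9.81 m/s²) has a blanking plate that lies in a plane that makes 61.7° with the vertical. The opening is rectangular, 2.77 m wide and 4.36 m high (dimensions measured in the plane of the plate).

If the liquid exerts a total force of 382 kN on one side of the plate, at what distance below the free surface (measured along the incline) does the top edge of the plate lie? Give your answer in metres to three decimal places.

y_top ≈ 5.393 m

γ = ρg = 898 × 9.81 / 1000 = 8.80938 kN/m³.
A = 2.77 × 4.36 = 12.0772 m².
From F = γ·h_c·A, the centroid depth is h_c = 382/(8.80938 × 12.0772) = 3.59047 m.
The plate makes 61.7° with the vertical, i.e. θ = 90° − 61.7° = 28.3° to the horizontal. Measuring y along the incline from the free-surface line, vertical depth h = y·sinθ with sinθ = 0.474088.
Along the incline, y_c = h_c/sinθ = 3.59047/0.474088 = 7.57343 m.
The centroid lies 4.36/2 = 2.18 m below the top edge, so the top edge sits at y_top = 7.57343 − 2.18 = 5.39343 m along the incline.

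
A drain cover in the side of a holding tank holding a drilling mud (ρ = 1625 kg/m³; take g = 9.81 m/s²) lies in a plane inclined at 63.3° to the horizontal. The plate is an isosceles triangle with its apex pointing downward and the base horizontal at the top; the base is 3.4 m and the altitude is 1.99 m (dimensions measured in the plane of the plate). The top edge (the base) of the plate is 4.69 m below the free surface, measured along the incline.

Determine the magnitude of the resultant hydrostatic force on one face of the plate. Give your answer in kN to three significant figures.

γ = ρg = 1625 × 9.81 / 1000 = 15.94125 kN/m³.
Let θ = 63.3° be the plate's angle to the horizontal; measure y along the incline from where the plane meets the free surface. Vertical depth h = y·sinθ with sinθ = 0.893371.
With the apex down, the centroid sits h/3 = 1.99/3 = 0.663333 m below the base (the top edge), so y_c = 4.69 + 0.663333 = 5.35333 m and h_c = 5.35333 × 0.893371 = 4.78251 m.
A = ½ × 3.4 × 1.99 = 3.383 m².
Resultant F = γ·h_c·A = 15.94125 × 4.78251 × 3.383 = 257.917 kN.

F ≈ 258 kN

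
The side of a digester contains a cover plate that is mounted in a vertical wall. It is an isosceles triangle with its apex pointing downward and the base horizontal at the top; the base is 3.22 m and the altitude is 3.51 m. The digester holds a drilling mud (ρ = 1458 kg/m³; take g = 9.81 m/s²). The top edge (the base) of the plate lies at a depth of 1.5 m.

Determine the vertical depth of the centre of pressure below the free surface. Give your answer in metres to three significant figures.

γ = ρg = 1458 × 9.81 / 1000 = 14.30298 kN/m³.
With the apex down, the centroid sits h/3 = 3.51/3 = 1.17 m below the base (the top edge), so the centroid depth is h_c = 1.5 + 1.17 = 2.67 m.
A = ½ × 3.22 × 3.51 = 5.6511 m².
Resultant F = γ·h_c·A = 14.30298 × 2.67 × 5.6511 = 215.81 kN.
I_c = b·h³/36 = 3.22 × 3.51³/36 = 3.8679 m⁴.
Centre of pressure: y_p = y_c + I_c/(y_c·A) = 2.67 + 3.8679/(2.67 × 5.6511) = 2.67 + 0.256349 = 2.92635 m along the plane.

h_p = 2.93 m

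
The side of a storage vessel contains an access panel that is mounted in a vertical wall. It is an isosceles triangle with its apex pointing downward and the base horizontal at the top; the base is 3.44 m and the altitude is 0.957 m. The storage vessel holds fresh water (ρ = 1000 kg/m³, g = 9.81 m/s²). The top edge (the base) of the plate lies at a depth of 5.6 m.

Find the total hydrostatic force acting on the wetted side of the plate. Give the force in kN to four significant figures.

F ≈ 95.58 kN

γ = ρg = 1000 × 9.81 = 9810 N/m³ = 9.81 kN/m³.
With the apex down, the centroid sits h/3 = 0.957/3 = 0.319 m below the base (the top edge), so the centroid depth is h_c = 5.6 + 0.319 = 5.919 m.
A = ½ × 3.44 × 0.957 = 1.64604 m².
Resultant F = γ·h_c·A = 9.81 × 5.919 × 1.64604 = 95.578 kN.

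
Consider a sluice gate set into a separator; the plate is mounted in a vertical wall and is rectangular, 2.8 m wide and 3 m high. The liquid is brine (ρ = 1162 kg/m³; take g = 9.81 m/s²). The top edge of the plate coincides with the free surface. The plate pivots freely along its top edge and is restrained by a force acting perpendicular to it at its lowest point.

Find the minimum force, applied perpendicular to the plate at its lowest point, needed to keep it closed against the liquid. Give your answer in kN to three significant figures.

P ≈ 95.8 kN

γ = ρg = 1162 × 9.81 / 1000 = 11.39922 kN/m³.
The centroid lies 3/2 = 1.5 m below the top edge, so the centroid depth is h_c = 1.5 m.
A = 2.8 × 3 = 8.4 m².
Resultant F = γ·h_c·A = 11.39922 × 1.5 × 8.4 = 143.63 kN.
I_c = b·h³/12 = 2.8 × 3³/12 = 6.3 m⁴.
Centre of pressure: y_p = y_c + I_c/(y_c·A) = 1.5 + 6.3/(1.5 × 8.4) = 1.5 + 0.5 = 2 m along the plane.
The resultant acts 1.5 + 0.5 = 2 m (along the plate) below the hinge at the top edge, so the moment about the hinge is M = F × 2 = 143.63 × 2 = 287.26 kN·m.
A normal force at the bottom, 3 m from the hinge, must supply this moment: P = 287.26/3 = 95.7533 kN.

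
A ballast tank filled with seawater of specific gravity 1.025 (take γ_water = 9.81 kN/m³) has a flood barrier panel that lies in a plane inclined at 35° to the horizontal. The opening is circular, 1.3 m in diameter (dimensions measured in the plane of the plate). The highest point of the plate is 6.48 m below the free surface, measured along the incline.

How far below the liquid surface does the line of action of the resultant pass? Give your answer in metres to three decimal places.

h_p = 4.098 m

γ = 1.025 × 9.81 = 10.05525 kN/m³.
Let θ = 35° be the plate's angle to the horizontal; measure y along the incline from where the plane meets the free surface. Vertical depth h = y·sinθ with sinθ = 0.573576.
The centroid is at the centre, 0.65 m below the top of the plate, so y_c = 6.48 + 0.65 = 7.13 m and h_c = 7.13 × 0.573576 = 4.0896 m.
A = π(0.65)² = 1.32732 m².
Resultant F = γ·h_c·A = 10.05525 × 4.0896 × 1.32732 = 54.582 kN.
I_c = πr⁴/4 = π × 0.65⁴/4 = 0.140198 m⁴.
Centre of pressure: y_p = y_c + I_c/(y_c·A) = 7.13 + 0.140198/(7.13 × 1.32732) = 7.13 + 0.0148141 = 7.14481 m along the plane.
Vertically, h_p = y_p·sinθ = 7.14481 × 0.573576 = 4.09809 m.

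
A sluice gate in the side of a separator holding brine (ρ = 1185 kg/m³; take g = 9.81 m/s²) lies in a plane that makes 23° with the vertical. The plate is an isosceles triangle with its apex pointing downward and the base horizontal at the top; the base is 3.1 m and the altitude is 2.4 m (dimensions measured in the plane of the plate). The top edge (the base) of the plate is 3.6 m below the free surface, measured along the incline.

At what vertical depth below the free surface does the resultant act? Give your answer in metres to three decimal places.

γ = ρg = 1185 × 9.81 / 1000 = 11.62485 kN/m³.
The plate makes 23° with the vertical, i.e. θ = 90° − 23° = 67° to the horizontal. Measuring y along the incline from the free-surface line, vertical depth h = y·sinθ with sinθ = 0.920505.
With the apex down, the centroid sits h/3 = 2.4/3 = 0.8 m below the base (the top edge), so y_c = 3.6 + 0.8 = 4.4 m and h_c = 4.4 × 0.920505 = 4.05022 m.
A = ½ × 3.1 × 2.4 = 3.72 m².
Resultant F = γ·h_c·A = 11.62485 × 4.05022 × 3.72 = 175.15 kN.
I_c = b·h³/36 = 3.1 × 2.4³/36 = 1.1904 m⁴.
Centre of pressure: y_p = y_c + I_c/(y_c·A) = 4.4 + 1.1904/(4.4 × 3.72) = 4.4 + 0.0727273 = 4.47273 m along the plane.
Vertically, h_p = y_p·sinθ = 4.47273 × 0.920505 = 4.11717 m.

h_p = 4.117 m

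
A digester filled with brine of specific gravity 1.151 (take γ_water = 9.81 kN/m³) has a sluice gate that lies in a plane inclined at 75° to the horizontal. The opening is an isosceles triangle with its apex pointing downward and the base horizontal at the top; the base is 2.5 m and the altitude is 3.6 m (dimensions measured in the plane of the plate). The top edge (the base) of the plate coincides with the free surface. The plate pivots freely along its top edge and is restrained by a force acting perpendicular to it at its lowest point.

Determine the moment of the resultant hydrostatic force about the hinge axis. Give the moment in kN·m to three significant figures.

γ = 1.151 × 9.81 = 11.29131 kN/m³.
Let θ = 75° be the plate's angle to the horizontal; measure y along the incline from where the plane meets the free surface. Vertical depth h = y·sinθ with sinθ = 0.965926.
With the apex down, the centroid sits h/3 = 3.6/3 = 1.2 m below the base (the top edge), so y_c = 1.2 m and h_c = 1.2 × 0.965926 = 1.15911 m.
A = ½ × 2.5 × 3.6 = 4.5 m².
Resultant F = γ·h_c·A = 11.29131 × 1.15911 × 4.5 = 58.8954 kN.
I_c = b·h³/36 = 2.5 × 3.6³/36 = 3.24 m⁴.
Centre of pressure: y_p = y_c + I_c/(y_c·A) = 1.2 + 3.24/(1.2 × 4.5) = 1.2 + 0.6 = 1.8 m along the plane.
The resultant acts 1.2 + 0.6 = 1.8 m (along the plate) below the hinge at the top edge, so the moment about the hinge is M = F × 1.8 = 58.8954 × 1.8 = 106.012 kN·m.

M ≈ 106 kN·m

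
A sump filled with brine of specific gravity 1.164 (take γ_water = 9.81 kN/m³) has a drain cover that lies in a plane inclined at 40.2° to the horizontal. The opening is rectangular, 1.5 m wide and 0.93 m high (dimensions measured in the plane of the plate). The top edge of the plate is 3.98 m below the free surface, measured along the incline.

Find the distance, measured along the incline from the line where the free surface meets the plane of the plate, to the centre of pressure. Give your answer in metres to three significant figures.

γ = 1.164 × 9.81 = 11.41884 kN/m³.
Let θ = 40.2° be the plate's angle to the horizontal; measure y along the incline from where the plane meets the free surface. Vertical depth h = y·sinθ with sinθ = 0.645458.
The centroid lies 0.93/2 = 0.465 m below the top edge, so y_c = 3.98 + 0.465 = 4.445 m and h_c = 4.445 × 0.645458 = 2.86906 m.
A = 1.5 × 0.93 = 1.395 m².
Resultant F = γ·h_c·A = 11.41884 × 2.86906 × 1.395 = 45.7021 kN.
I_c = b·h³/12 = 1.5 × 0.93³/12 = 0.100545 m⁴.
Centre of pressure: y_p = y_c + I_c/(y_c·A) = 4.445 + 0.100545/(4.445 × 1.395) = 4.445 + 0.0162149 = 4.46121 m along the plane.

y_p = 4.46 m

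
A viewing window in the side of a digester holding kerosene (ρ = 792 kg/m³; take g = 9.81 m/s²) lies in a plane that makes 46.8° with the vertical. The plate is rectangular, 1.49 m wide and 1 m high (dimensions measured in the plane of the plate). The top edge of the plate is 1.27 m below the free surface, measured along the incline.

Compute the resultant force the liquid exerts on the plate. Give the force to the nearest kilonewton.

γ = ρg = 792 × 9.81 / 1000 = 7.76952 kN/m³.
The plate makes 46.8° with the vertical, i.e. θ = 90° − 46.8° = 43.2° to the horizontal. Measuring y along the incline from the free-surface line, vertical depth h = y·sinθ with sinθ = 0.684547.
The centroid lies 1/2 = 0.5 m below the top edge, so y_c = 1.27 + 0.5 = 1.77 m and h_c = 1.77 × 0.684547 = 1.21165 m.
A = 1.49 × 1 = 1.49 m².
Resultant F = γ·h_c·A = 7.76952 × 1.21165 × 1.49 = 14.0268 kN.

F ≈ 14 kN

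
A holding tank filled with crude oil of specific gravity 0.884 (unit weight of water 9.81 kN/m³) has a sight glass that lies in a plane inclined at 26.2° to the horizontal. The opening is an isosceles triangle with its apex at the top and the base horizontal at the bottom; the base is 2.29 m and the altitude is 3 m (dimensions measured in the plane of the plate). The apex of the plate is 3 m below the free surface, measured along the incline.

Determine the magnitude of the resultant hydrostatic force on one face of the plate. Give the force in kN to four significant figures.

F ≈ 65.76 kN

γ = 0.884 × 9.81 = 8.67204 kN/m³.
Let θ = 26.2° be the plate's angle to the horizontal; measure y along the incline from where the plane meets the free surface. Vertical depth h = y·sinθ with sinθ = 0.441506.
With the apex up, the centroid sits 2h/3 = 2 × 3/3 = 2 m below the apex, so y_c = 3 + 2 = 5 m and h_c = 5 × 0.441506 = 2.20753 m.
A = ½ × 2.29 × 3 = 3.435 m².
Resultant F = γ·h_c·A = 8.67204 × 2.20753 × 3.435 = 65.7589 kN.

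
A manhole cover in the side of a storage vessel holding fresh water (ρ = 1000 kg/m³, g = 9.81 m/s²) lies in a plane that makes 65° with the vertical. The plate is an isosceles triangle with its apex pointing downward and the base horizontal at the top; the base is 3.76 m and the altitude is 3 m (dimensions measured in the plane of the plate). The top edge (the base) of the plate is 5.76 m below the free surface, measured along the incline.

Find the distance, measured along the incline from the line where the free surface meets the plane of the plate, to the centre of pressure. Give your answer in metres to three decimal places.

γ = ρg = 1000 × 9.81 = 9810 N/m³ = 9.81 kN/m³.
The plate makes 65° with the vertical, i.e. θ = 90° − 65° = 25° to the horizontal. Measuring y along the incline from the free-surface line, vertical depth h = y·sinθ with sinθ = 0.422618.
With the apex down, the centroid sits h/3 = 3/3 = 1 m below the base (the top edge), so y_c = 5.76 + 1 = 6.76 m and h_c = 6.76 × 0.422618 = 2.8569 m.
A = ½ × 3.76 × 3 = 5.64 m².
Resultant F = γ·h_c·A = 9.81 × 2.8569 × 5.64 = 158.068 kN.
I_c = b·h³/36 = 3.76 × 3³/36 = 2.82 m⁴.
Centre of pressure: y_p = y_c + I_c/(y_c·A) = 6.76 + 2.82/(6.76 × 5.64) = 6.76 + 0.0739645 = 6.83396 m along the plane.

y_p = 6.834 m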